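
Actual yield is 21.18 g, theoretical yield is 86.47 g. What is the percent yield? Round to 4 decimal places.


% yield = 100 * actual / theoretical
% yield = 100 * 21.18 / 86.47
% yield = 24.49404418 %, rounded to 4 dp:

24.4940 %


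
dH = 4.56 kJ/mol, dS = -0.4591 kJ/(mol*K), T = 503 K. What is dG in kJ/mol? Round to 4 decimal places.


Gibbs: dG = dH - T*dS (consistent units, dS already in kJ/(mol*K)).
T*dS = 503 * -0.4591 = -230.9273
dG = 4.56 - (-230.9273)
dG = 235.4873 kJ/mol, rounded to 4 dp:

235.4873 kJ/mol


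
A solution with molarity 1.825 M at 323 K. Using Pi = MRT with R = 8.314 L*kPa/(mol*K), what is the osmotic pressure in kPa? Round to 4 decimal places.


Osmotic pressure (van't Hoff): Pi = M*R*T.
RT = 8.314 * 323 = 2685.422
Pi = 1.825 * 2685.422
Pi = 4900.89515 kPa, rounded to 4 dp:

4900.8952 kPa


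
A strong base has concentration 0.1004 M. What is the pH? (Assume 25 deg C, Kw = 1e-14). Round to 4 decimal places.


A strong base dissociates completely, so [OH-] equals the given concentration.
pOH = -log10([OH-]) = -log10(0.1004) = 0.998266
pH = 14 - pOH = 14 - 0.998266
pH = 13.001734, rounded to 4 dp:

13.0017


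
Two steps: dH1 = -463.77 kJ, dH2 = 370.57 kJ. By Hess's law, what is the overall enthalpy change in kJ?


Hess's law: enthalpy is a state function, so add the step enthalpies.
dH_total = dH1 + dH2 = -463.77 + (370.57)
dH_total = -93.2 kJ:

-93.20 kJ


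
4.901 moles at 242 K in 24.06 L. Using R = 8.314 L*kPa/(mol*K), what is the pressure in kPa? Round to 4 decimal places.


PV = nRT, solve for P = nRT / V.
nRT = 4.901 * 8.314 * 242 = 9860.7532
P = 9860.7532 / 24.06
P = 409.84011638 kPa, rounded to 4 dp:

409.8401 kPa


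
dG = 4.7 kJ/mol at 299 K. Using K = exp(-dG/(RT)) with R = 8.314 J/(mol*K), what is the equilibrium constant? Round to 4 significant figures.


dG is in kJ/mol; multiply by 1000 to match R in J/(mol*K).
RT = 8.314 * 299 = 2485.886 J/mol
exponent = -dG*1000 / (RT) = -(4.7*1000) / 2485.886 = -1.89067399
K = exp(-1.89067399)
K = 0.15097002, rounded to 4 significant figures:

0.1510


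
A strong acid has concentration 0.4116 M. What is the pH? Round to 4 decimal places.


A strong acid dissociates completely, so [H+] equals the given concentration.
pH = -log10([H+]) = -log10(0.4116)
pH = 0.38552463, rounded to 4 dp:

0.3855


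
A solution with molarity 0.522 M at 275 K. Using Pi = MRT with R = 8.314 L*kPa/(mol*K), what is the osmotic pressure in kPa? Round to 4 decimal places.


Osmotic pressure (van't Hoff): Pi = M*R*T.
RT = 8.314 * 275 = 2286.35
Pi = 0.522 * 2286.35
Pi = 1193.4747 kPa, rounded to 4 dp:

1193.4747 kPa


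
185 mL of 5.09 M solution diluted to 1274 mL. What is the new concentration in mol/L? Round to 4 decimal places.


Dilution: M1*V1 = M2*V2, solve for M2.
M2 = M1*V1 / V2
M2 = 5.09 * 185 / 1274
M2 = 941.65 / 1274
M2 = 0.73912873 mol/L, rounded to 4 dp:

0.7391 mol/L


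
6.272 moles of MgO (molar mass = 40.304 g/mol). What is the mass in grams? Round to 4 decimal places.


mass = n * M
mass = 6.272 * 40.304
mass = 252.786688 g, rounded to 4 dp:

252.7867 g


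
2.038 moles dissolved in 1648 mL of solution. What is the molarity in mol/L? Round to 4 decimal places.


Convert volume to liters: V_L = V_mL / 1000.
V_L = 1648 / 1000 = 1.648 L
M = n / V_L = 2.038 / 1.648
M = 1.23665049 mol/L, rounded to 4 dp:

1.2367 mol/L


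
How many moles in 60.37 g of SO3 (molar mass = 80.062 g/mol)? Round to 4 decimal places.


n = mass / M
n = 60.37 / 80.062
n = 0.75404062 mol, rounded to 4 dp:

0.7540 mol


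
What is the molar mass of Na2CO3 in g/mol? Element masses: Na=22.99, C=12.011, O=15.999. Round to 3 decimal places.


M = sum(count * atomic_mass) over atoms.
M = 2*22.99 + 1*12.011 + 3*15.999
M = 45.98 + 12.011 + 47.997
M = 105.988 g/mol, rounded to 3 dp:

105.988 g/mol


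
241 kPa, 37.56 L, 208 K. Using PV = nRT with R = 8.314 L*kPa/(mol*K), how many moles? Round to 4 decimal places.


PV = nRT, solve for n = PV / (RT).
PV = 241 * 37.56 = 9051.96
RT = 8.314 * 208 = 1729.312
n = 9051.96 / 1729.312
n = 5.23442849 mol, rounded to 4 dp:

5.2344 mol


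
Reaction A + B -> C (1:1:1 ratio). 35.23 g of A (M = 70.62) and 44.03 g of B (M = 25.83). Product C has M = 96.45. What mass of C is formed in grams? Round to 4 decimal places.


Find moles of each reactant; the smaller value is the limiting reagent in a 1:1:1 reaction, so moles_C equals moles of the limiter.
n_A = mass_A / M_A = 35.23 / 70.62 = 0.498867 mol
n_B = mass_B / M_B = 44.03 / 25.83 = 1.704607 mol
Limiting reagent: A (smaller), n_limiting = 0.498867 mol
mass_C = n_limiting * M_C = 0.498867 * 96.45
mass_C = 48.11572215 g, rounded to 4 dp:

48.1157 g


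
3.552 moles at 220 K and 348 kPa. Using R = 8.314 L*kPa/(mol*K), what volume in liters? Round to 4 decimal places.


PV = nRT, solve for V = nRT / P.
nRT = 3.552 * 8.314 * 220 = 6496.8922
V = 6496.8922 / 348
V = 18.66923046 L, rounded to 4 dp:

18.6692 L


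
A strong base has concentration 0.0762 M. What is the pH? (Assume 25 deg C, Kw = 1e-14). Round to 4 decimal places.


A strong base dissociates completely, so [OH-] equals the given concentration.
pOH = -log10([OH-]) = -log10(0.0762) = 1.118045
pH = 14 - pOH = 14 - 1.118045
pH = 12.881955, rounded to 4 dp:

12.8820


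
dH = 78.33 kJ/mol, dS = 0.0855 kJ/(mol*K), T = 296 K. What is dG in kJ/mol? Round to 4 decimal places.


Gibbs: dG = dH - T*dS (consistent units, dS already in kJ/(mol*K)).
T*dS = 296 * 0.0855 = 25.308
dG = 78.33 - (25.308)
dG = 53.022 kJ/mol, rounded to 4 dp:

53.0220 kJ/mol


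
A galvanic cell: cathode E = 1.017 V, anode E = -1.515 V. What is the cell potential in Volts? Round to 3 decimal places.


Standard cell potential: E_cell = E_cathode - E_anode.
E_cell = 1.017 - (-1.515)
E_cell = 2.532 V, rounded to 3 dp:

2.532 V


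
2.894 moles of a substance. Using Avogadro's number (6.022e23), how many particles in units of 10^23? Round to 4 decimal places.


N = n * NA, then divide by 1e23 for the requested units.
N / 1e23 = n * 6.022
N / 1e23 = 2.894 * 6.022
N / 1e23 = 17.427668, rounded to 4 dp:

17.4277


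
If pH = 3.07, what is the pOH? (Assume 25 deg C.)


At 25 deg C, pH + pOH = 14.
pOH = 14 - pH = 14 - 3.07
pOH = 10.93:

10.93


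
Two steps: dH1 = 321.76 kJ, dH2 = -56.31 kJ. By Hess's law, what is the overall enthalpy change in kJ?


Hess's law: enthalpy is a state function, so add the step enthalpies.
dH_total = dH1 + dH2 = 321.76 + (-56.31)
dH_total = 265.45 kJ:

265.45 kJ


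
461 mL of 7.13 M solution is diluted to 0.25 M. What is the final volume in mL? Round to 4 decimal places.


Dilution: M1*V1 = M2*V2, solve for V2.
V2 = M1*V1 / M2
V2 = 7.13 * 461 / 0.25
V2 = 3286.93 / 0.25
V2 = 13147.72 mL, rounded to 4 dp:

13147.7200 mL


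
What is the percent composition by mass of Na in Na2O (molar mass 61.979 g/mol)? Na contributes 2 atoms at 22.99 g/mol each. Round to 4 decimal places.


pct = 100 * (n_elem * M_elem) / M_total
mass_contribution = 2 * 22.99 = 45.98 g/mol
pct = 100 * 45.98 / 61.979
pct = 74.18641798 %, rounded to 4 dp:

74.1864 %


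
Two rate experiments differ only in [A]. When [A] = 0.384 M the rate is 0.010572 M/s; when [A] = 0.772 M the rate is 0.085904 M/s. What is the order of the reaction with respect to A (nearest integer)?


Rate is proportional to [A]^n, so rate2/rate1 = ([A]2/[A]1)^n. Take logs to solve for n.
rate2/rate1 = 0.085904 / 0.010572 = 8.1256
[A]2/[A]1 = 0.772 / 0.384 = 2.0104
n = ln(8.1256) / ln(2.0104) = 3.0
Nearest integer order:

3


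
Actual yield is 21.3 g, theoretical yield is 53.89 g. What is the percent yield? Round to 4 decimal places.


% yield = 100 * actual / theoretical
% yield = 100 * 21.3 / 53.89
% yield = 39.52495825 %, rounded to 4 dp:

39.5250 %


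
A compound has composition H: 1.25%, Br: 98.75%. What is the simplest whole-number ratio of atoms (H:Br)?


Assume 100 g of compound, divide each mass% by atomic mass to get moles, then normalize by the smallest to get a raw atom ratio.
Moles per 100 g: H: 1.25/1.008 = 1.2401, Br: 98.75/79.904 = 1.2359
Raw ratio (divide by min = 1.2359): H: 1.003, Br: 1.0
Multiply by 1 to clear fractions: H: 1.003 ~= 1, Br: 1.0 ~= 1
Reduce by GCD to get the simplest whole-number ratio:

1:1


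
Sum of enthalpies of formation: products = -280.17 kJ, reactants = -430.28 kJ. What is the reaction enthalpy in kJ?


dH_rxn = sum(dH_f products) - sum(dH_f reactants)
dH_rxn = -280.17 - (-430.28)
dH_rxn = 150.11 kJ:

150.11 kJ


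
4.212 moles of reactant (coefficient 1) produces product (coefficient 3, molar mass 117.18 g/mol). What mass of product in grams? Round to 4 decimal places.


Use the coefficient ratio to convert reactant moles to product moles, then multiply by the product's molar mass.
moles_P = moles_R * (coeff_P / coeff_R) = 4.212 * (3/1) = 12.636
mass_P = moles_P * M_P = 12.636 * 117.18
mass_P = 1480.68648 g, rounded to 4 dp:

1480.6865 g


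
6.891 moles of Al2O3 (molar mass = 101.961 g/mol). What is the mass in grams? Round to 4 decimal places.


mass = n * M
mass = 6.891 * 101.961
mass = 702.613251 g, rounded to 4 dp:

702.6133 g


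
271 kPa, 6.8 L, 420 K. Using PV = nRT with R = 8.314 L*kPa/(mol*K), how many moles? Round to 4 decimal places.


PV = nRT, solve for n = PV / (RT).
PV = 271 * 6.8 = 1842.8
RT = 8.314 * 420 = 3491.88
n = 1842.8 / 3491.88
n = 0.52773864 mol, rounded to 4 dp:

0.5277 mol


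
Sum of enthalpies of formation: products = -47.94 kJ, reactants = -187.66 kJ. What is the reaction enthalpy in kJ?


dH_rxn = sum(dH_f products) - sum(dH_f reactants)
dH_rxn = -47.94 - (-187.66)
dH_rxn = 139.72 kJ:

139.72 kJ


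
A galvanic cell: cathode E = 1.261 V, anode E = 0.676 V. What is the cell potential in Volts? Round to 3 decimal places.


Standard cell potential: E_cell = E_cathode - E_anode.
E_cell = 1.261 - (0.676)
E_cell = 0.585 V, rounded to 3 dp:

0.585 V


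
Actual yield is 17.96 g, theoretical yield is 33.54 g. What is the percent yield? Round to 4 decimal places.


% yield = 100 * actual / theoretical
% yield = 100 * 17.96 / 33.54
% yield = 53.54800239 %, rounded to 4 dp:

53.5480 %


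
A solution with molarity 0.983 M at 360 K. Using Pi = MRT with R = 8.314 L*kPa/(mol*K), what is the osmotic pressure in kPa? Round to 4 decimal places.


Osmotic pressure (van't Hoff): Pi = M*R*T.
RT = 8.314 * 360 = 2993.04
Pi = 0.983 * 2993.04
Pi = 2942.15832 kPa, rounded to 4 dp:

2942.1583 kPa


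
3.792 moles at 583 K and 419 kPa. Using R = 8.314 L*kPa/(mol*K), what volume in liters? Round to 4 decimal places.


PV = nRT, solve for V = nRT / P.
nRT = 3.792 * 8.314 * 583 = 18380.0591
V = 18380.0591 / 419
V = 43.8664895 L, rounded to 4 dp:

43.8665 L


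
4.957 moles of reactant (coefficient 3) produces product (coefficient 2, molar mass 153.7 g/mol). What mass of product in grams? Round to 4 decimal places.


Use the coefficient ratio to convert reactant moles to product moles, then multiply by the product's molar mass.
moles_P = moles_R * (coeff_P / coeff_R) = 4.957 * (2/3) = 3.304667
mass_P = moles_P * M_P = 3.304667 * 153.7
mass_P = 507.9273179 g, rounded to 4 dp:

507.9273 g


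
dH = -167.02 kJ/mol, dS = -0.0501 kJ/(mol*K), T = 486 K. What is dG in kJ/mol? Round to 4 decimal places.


Gibbs: dG = dH - T*dS (consistent units, dS already in kJ/(mol*K)).
T*dS = 486 * -0.0501 = -24.3486
dG = -167.02 - (-24.3486)
dG = -142.6714 kJ/mol, rounded to 4 dp:

-142.6714 kJ/mol


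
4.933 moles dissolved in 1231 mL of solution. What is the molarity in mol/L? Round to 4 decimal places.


Convert volume to liters: V_L = V_mL / 1000.
V_L = 1231 / 1000 = 1.231 L
M = n / V_L = 4.933 / 1.231
M = 4.00731113 mol/L, rounded to 4 dp:

4.0073 mol/L


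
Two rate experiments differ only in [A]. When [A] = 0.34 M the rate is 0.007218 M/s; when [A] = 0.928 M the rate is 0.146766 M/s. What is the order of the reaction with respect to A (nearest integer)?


Rate is proportional to [A]^n, so rate2/rate1 = ([A]2/[A]1)^n. Take logs to solve for n.
rate2/rate1 = 0.146766 / 0.007218 = 20.3333
[A]2/[A]1 = 0.928 / 0.34 = 2.7294
n = ln(20.3333) / ln(2.7294) = 3.0
Nearest integer order:

3


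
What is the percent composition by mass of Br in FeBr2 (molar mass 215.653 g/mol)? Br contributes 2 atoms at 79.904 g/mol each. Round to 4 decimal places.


pct = 100 * (n_elem * M_elem) / M_total
mass_contribution = 2 * 79.904 = 159.808 g/mol
pct = 100 * 159.808 / 215.653
pct = 74.10423226 %, rounded to 4 dp:

74.1042 %


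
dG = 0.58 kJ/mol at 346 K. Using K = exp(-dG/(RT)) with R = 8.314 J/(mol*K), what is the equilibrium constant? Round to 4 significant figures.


dG is in kJ/mol; multiply by 1000 to match R in J/(mol*K).
RT = 8.314 * 346 = 2876.644 J/mol
exponent = -dG*1000 / (RT) = -(0.58*1000) / 2876.644 = -0.20162384
K = exp(-0.20162384)
K = 0.81740234, rounded to 4 significant figures:

0.8174


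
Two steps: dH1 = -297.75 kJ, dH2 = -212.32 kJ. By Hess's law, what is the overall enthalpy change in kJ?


Hess's law: enthalpy is a state function, so add the step enthalpies.
dH_total = dH1 + dH2 = -297.75 + (-212.32)
dH_total = -510.07 kJ:

-510.07 kJ


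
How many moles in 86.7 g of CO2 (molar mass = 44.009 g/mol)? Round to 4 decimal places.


n = mass / M
n = 86.7 / 44.009
n = 1.97005158 mol, rounded to 4 dp:

1.9701 mol


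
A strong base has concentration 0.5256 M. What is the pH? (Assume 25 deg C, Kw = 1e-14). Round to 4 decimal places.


A strong base dissociates completely, so [OH-] equals the given concentration.
pOH = -log10([OH-]) = -log10(0.5256) = 0.279345
pH = 14 - pOH = 14 - 0.279345
pH = 13.720655, rounded to 4 dp:

13.7207


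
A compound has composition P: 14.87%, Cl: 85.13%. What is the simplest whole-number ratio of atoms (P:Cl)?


Assume 100 g of compound, divide each mass% by atomic mass to get moles, then normalize by the smallest to get a raw atom ratio.
Moles per 100 g: P: 14.87/30.974 = 0.4801, Cl: 85.13/35.453 = 2.4012
Raw ratio (divide by min = 0.4801): P: 1.0, Cl: 5.002
Multiply by 1 to clear fractions: P: 1.0 ~= 1, Cl: 5.002 ~= 5
Reduce by GCD to get the simplest whole-number ratio:

1:5


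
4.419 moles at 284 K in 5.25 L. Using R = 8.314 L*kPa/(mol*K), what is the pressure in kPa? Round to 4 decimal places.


PV = nRT, solve for P = nRT / V.
nRT = 4.419 * 8.314 * 284 = 10434.0367
P = 10434.0367 / 5.25
P = 1987.4355619 kPa, rounded to 4 dp:

1987.4356 kPa


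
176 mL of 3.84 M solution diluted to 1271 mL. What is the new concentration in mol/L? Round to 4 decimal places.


Dilution: M1*V1 = M2*V2, solve for M2.
M2 = M1*V1 / V2
M2 = 3.84 * 176 / 1271
M2 = 675.84 / 1271
M2 = 0.53173879 mol/L, rounded to 4 dp:

0.5317 mol/L


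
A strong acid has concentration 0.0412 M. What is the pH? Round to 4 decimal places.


A strong acid dissociates completely, so [H+] equals the given concentration.
pH = -log10([H+]) = -log10(0.0412)
pH = 1.38510278, rounded to 4 dp:

1.3851


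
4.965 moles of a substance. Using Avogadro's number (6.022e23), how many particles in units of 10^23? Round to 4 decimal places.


N = n * NA, then divide by 1e23 for the requested units.
N / 1e23 = n * 6.022
N / 1e23 = 4.965 * 6.022
N / 1e23 = 29.89923, rounded to 4 dp:

29.8992


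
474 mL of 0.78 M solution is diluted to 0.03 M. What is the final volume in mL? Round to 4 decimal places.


Dilution: M1*V1 = M2*V2, solve for V2.
V2 = M1*V1 / M2
V2 = 0.78 * 474 / 0.03
V2 = 369.72 / 0.03
V2 = 12324.0 mL, rounded to 4 dp:

12324.0000 mL


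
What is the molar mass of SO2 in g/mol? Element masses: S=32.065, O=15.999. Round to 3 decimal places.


M = sum(count * atomic_mass) over atoms.
M = 1*32.065 + 2*15.999
M = 32.065 + 31.998
M = 64.063 g/mol, rounded to 3 dp:

64.063 g/mol


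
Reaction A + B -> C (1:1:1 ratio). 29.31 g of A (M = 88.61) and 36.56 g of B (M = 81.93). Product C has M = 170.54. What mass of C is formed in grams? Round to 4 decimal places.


Find moles of each reactant; the smaller value is the limiting reagent in a 1:1:1 reaction, so moles_C equals moles of the limiter.
n_A = mass_A / M_A = 29.31 / 88.61 = 0.330775 mol
n_B = mass_B / M_B = 36.56 / 81.93 = 0.446235 mol
Limiting reagent: A (smaller), n_limiting = 0.330775 mol
mass_C = n_limiting * M_C = 0.330775 * 170.54
mass_C = 56.4103685 g, rounded to 4 dp:

56.4104 g


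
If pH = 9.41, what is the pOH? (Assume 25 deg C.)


At 25 deg C, pH + pOH = 14.
pOH = 14 - pH = 14 - 9.41
pOH = 4.59:

4.59


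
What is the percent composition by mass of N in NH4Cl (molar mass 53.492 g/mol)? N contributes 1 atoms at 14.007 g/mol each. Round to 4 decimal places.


pct = 100 * (n_elem * M_elem) / M_total
mass_contribution = 1 * 14.007 = 14.007 g/mol
pct = 100 * 14.007 / 53.492
pct = 26.18522396 %, rounded to 4 dp:

26.1852 %


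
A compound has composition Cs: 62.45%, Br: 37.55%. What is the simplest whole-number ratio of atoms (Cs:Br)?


Assume 100 g of compound, divide each mass% by atomic mass to get moles, then normalize by the smallest to get a raw atom ratio.
Moles per 100 g: Cs: 62.45/132.905 = 0.4699, Br: 37.55/79.904 = 0.4699
Raw ratio (divide by min = 0.4699): Cs: 1.0, Br: 1.0
Multiply by 1 to clear fractions: Cs: 1.0 ~= 1, Br: 1.0 ~= 1
Reduce by GCD to get the simplest whole-number ratio:

1:1


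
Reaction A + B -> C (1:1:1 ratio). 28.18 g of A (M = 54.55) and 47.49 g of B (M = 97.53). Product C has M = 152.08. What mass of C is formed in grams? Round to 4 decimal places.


Find moles of each reactant; the smaller value is the limiting reagent in a 1:1:1 reaction, so moles_C equals moles of the limiter.
n_A = mass_A / M_A = 28.18 / 54.55 = 0.51659 mol
n_B = mass_B / M_B = 47.49 / 97.53 = 0.486927 mol
Limiting reagent: B (smaller), n_limiting = 0.486927 mol
mass_C = n_limiting * M_C = 0.486927 * 152.08
mass_C = 74.05185816 g, rounded to 4 dp:

74.0519 g


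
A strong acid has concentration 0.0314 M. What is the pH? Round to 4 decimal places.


A strong acid dissociates completely, so [H+] equals the given concentration.
pH = -log10([H+]) = -log10(0.0314)
pH = 1.50307035, rounded to 4 dp:

1.5031


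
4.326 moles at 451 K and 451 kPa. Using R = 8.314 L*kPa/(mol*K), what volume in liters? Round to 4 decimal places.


PV = nRT, solve for V = nRT / P.
nRT = 4.326 * 8.314 * 451 = 16220.8302
V = 16220.8302 / 451
V = 35.96636408 L, rounded to 4 dp:

35.9664 L


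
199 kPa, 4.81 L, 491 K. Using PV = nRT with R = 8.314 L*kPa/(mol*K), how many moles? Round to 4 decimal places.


PV = nRT, solve for n = PV / (RT).
PV = 199 * 4.81 = 957.19
RT = 8.314 * 491 = 4082.174
n = 957.19 / 4082.174
n = 0.23448045 mol, rounded to 4 dp:

0.2345 mol


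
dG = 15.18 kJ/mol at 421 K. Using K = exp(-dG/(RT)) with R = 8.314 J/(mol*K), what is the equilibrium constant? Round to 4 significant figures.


dG is in kJ/mol; multiply by 1000 to match R in J/(mol*K).
RT = 8.314 * 421 = 3500.194 J/mol
exponent = -dG*1000 / (RT) = -(15.18*1000) / 3500.194 = -4.33690247
K = exp(-4.33690247)
K = 0.013076972, rounded to 4 significant figures:

0.01308


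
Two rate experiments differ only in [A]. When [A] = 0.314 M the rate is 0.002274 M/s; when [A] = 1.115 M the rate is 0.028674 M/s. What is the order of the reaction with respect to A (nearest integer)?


Rate is proportional to [A]^n, so rate2/rate1 = ([A]2/[A]1)^n. Take logs to solve for n.
rate2/rate1 = 0.028674 / 0.002274 = 12.6095
[A]2/[A]1 = 1.115 / 0.314 = 3.551
n = ln(12.6095) / ln(3.551) = 2.0
Nearest integer order:

2


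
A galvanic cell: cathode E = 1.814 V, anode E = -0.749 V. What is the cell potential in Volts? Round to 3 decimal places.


Standard cell potential: E_cell = E_cathode - E_anode.
E_cell = 1.814 - (-0.749)
E_cell = 2.563 V, rounded to 3 dp:

2.563 V


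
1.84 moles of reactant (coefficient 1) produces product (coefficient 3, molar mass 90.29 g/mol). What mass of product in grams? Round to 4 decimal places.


Use the coefficient ratio to convert reactant moles to product moles, then multiply by the product's molar mass.
moles_P = moles_R * (coeff_P / coeff_R) = 1.84 * (3/1) = 5.52
mass_P = moles_P * M_P = 5.52 * 90.29
mass_P = 498.4008 g, rounded to 4 dp:

498.4008 g


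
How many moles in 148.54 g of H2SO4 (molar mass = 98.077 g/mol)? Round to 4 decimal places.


n = mass / M
n = 148.54 / 98.077
n = 1.5145243 mol, rounded to 4 dp:

1.5145 mol


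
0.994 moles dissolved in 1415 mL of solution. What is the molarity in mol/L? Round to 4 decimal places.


Convert volume to liters: V_L = V_mL / 1000.
V_L = 1415 / 1000 = 1.415 L
M = n / V_L = 0.994 / 1.415
M = 0.7024735 mol/L, rounded to 4 dp:

0.7025 mol/L


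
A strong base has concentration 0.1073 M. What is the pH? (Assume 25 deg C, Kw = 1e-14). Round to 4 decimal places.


A strong base dissociates completely, so [OH-] equals the given concentration.
pOH = -log10([OH-]) = -log10(0.1073) = 0.9694
pH = 14 - pOH = 14 - 0.9694
pH = 13.0306, rounded to 4 dp:

13.0306


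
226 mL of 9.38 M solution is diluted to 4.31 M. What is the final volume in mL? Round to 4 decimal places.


Dilution: M1*V1 = M2*V2, solve for V2.
V2 = M1*V1 / M2
V2 = 9.38 * 226 / 4.31
V2 = 2119.88 / 4.31
V2 = 491.85150812 mL, rounded to 4 dp:

491.8515 mL


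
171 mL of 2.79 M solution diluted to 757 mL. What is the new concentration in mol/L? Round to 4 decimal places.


Dilution: M1*V1 = M2*V2, solve for M2.
M2 = M1*V1 / V2
M2 = 2.79 * 171 / 757
M2 = 477.09 / 757
M2 = 0.63023778 mol/L, rounded to 4 dp:

0.6302 mol/L


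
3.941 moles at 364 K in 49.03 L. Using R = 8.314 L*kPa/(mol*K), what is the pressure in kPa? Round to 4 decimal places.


PV = nRT, solve for P = nRT / V.
nRT = 3.941 * 8.314 * 364 = 11926.6325
P = 11926.6325 / 49.03
P = 243.25173363 kPa, rounded to 4 dp:

243.2517 kPa


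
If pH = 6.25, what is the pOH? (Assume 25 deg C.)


At 25 deg C, pH + pOH = 14.
pOH = 14 - pH = 14 - 6.25
pOH = 7.75:

7.75


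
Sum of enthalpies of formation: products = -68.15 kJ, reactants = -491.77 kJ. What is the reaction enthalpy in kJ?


dH_rxn = sum(dH_f products) - sum(dH_f reactants)
dH_rxn = -68.15 - (-491.77)
dH_rxn = 423.62 kJ:

423.62 kJ


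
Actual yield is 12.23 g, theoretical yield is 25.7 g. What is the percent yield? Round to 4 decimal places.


% yield = 100 * actual / theoretical
% yield = 100 * 12.23 / 25.7
% yield = 47.58754864 %, rounded to 4 dp:

47.5875 %


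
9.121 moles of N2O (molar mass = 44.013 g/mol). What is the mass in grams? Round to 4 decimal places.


mass = n * M
mass = 9.121 * 44.013
mass = 401.442573 g, rounded to 4 dp:

401.4426 g


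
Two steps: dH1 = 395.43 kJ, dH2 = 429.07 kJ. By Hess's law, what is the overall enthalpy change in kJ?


Hess's law: enthalpy is a state function, so add the step enthalpies.
dH_total = dH1 + dH2 = 395.43 + (429.07)
dH_total = 824.5 kJ:

824.50 kJ


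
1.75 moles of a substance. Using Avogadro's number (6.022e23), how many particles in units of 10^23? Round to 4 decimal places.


N = n * NA, then divide by 1e23 for the requested units.
N / 1e23 = n * 6.022
N / 1e23 = 1.75 * 6.022
N / 1e23 = 10.5385, rounded to 4 dp:

10.5385


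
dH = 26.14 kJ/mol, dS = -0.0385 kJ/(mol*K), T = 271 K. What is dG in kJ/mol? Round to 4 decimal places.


Gibbs: dG = dH - T*dS (consistent units, dS already in kJ/(mol*K)).
T*dS = 271 * -0.0385 = -10.4335
dG = 26.14 - (-10.4335)
dG = 36.5735 kJ/mol, rounded to 4 dp:

36.5735 kJ/mol


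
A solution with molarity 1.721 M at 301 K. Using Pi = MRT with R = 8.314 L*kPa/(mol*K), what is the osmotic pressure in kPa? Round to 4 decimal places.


Osmotic pressure (van't Hoff): Pi = M*R*T.
RT = 8.314 * 301 = 2502.514
Pi = 1.721 * 2502.514
Pi = 4306.826594 kPa, rounded to 4 dp:

4306.8266 kPa


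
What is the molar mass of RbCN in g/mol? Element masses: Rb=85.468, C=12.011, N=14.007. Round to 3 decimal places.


M = sum(count * atomic_mass) over atoms.
M = 1*85.468 + 1*12.011 + 1*14.007
M = 85.468 + 12.011 + 14.007
M = 111.486 g/mol, rounded to 3 dp:

111.486 g/mol


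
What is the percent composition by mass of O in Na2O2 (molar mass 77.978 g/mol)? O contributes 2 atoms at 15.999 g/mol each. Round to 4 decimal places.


pct = 100 * (n_elem * M_elem) / M_total
mass_contribution = 2 * 15.999 = 31.998 g/mol
pct = 100 * 31.998 / 77.978
pct = 41.0346508 %, rounded to 4 dp:

41.0347 %


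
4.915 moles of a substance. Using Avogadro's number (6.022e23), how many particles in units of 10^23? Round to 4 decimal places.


N = n * NA, then divide by 1e23 for the requested units.
N / 1e23 = n * 6.022
N / 1e23 = 4.915 * 6.022
N / 1e23 = 29.59813, rounded to 4 dp:

29.5981


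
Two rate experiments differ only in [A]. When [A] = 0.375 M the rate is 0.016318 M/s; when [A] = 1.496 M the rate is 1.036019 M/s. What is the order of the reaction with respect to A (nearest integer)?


Rate is proportional to [A]^n, so rate2/rate1 = ([A]2/[A]1)^n. Take logs to solve for n.
rate2/rate1 = 1.036019 / 0.016318 = 63.4893
[A]2/[A]1 = 1.496 / 0.375 = 3.9893
n = ln(63.4893) / ln(3.9893) = 3.0
Nearest integer order:

3


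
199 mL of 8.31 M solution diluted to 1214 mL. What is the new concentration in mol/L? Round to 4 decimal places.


Dilution: M1*V1 = M2*V2, solve for M2.
M2 = M1*V1 / V2
M2 = 8.31 * 199 / 1214
M2 = 1653.69 / 1214
M2 = 1.36218287 mol/L, rounded to 4 dp:

1.3622 mol/L


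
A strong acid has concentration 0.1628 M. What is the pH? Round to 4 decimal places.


A strong acid dissociates completely, so [H+] equals the given concentration.
pH = -log10([H+]) = -log10(0.1628)
pH = 0.7883456, rounded to 4 dp:

0.7883


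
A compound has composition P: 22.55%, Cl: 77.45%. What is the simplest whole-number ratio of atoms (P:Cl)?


Assume 100 g of compound, divide each mass% by atomic mass to get moles, then normalize by the smallest to get a raw atom ratio.
Moles per 100 g: P: 22.55/30.974 = 0.728, Cl: 77.45/35.453 = 2.1846
Raw ratio (divide by min = 0.728): P: 1.0, Cl: 3.001
Multiply by 1 to clear fractions: P: 1.0 ~= 1, Cl: 3.001 ~= 3
Reduce by GCD to get the simplest whole-number ratio:

1:3


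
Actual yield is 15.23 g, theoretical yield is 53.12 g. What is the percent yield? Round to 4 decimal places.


% yield = 100 * actual / theoretical
% yield = 100 * 15.23 / 53.12
% yield = 28.67093373 %, rounded to 4 dp:

28.6709 %


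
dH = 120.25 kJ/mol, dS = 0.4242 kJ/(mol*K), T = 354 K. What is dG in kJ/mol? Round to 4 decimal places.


Gibbs: dG = dH - T*dS (consistent units, dS already in kJ/(mol*K)).
T*dS = 354 * 0.4242 = 150.1668
dG = 120.25 - (150.1668)
dG = -29.9168 kJ/mol, rounded to 4 dp:

-29.9168 kJ/mol


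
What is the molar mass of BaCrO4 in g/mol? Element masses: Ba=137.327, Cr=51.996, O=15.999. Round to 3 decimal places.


M = sum(count * atomic_mass) over atoms.
M = 1*137.327 + 1*51.996 + 4*15.999
M = 137.327 + 51.996 + 63.996
M = 253.319 g/mol, rounded to 3 dp:

253.319 g/mol


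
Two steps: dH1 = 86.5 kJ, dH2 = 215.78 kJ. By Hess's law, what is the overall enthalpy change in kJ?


Hess's law: enthalpy is a state function, so add the step enthalpies.
dH_total = dH1 + dH2 = 86.5 + (215.78)
dH_total = 302.28 kJ:

302.28 kJ


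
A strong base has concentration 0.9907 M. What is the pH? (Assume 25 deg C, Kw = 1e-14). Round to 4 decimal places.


A strong base dissociates completely, so [OH-] equals the given concentration.
pOH = -log10([OH-]) = -log10(0.9907) = 0.004058
pH = 14 - pOH = 14 - 0.004058
pH = 13.995942, rounded to 4 dp:

13.9959


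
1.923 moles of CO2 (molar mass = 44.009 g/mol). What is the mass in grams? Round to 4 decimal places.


mass = n * M
mass = 1.923 * 44.009
mass = 84.629307 g, rounded to 4 dp:

84.6293 g


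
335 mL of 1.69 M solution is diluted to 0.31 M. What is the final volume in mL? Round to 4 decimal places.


Dilution: M1*V1 = M2*V2, solve for V2.
V2 = M1*V1 / M2
V2 = 1.69 * 335 / 0.31
V2 = 566.15 / 0.31
V2 = 1826.29032258 mL, rounded to 4 dp:

1826.2903 mL


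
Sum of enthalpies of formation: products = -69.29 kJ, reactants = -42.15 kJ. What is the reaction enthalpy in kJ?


dH_rxn = sum(dH_f products) - sum(dH_f reactants)
dH_rxn = -69.29 - (-42.15)
dH_rxn = -27.14 kJ:

-27.14 kJ


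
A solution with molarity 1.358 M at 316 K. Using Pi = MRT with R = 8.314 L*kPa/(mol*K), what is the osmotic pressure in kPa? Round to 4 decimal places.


Osmotic pressure (van't Hoff): Pi = M*R*T.
RT = 8.314 * 316 = 2627.224
Pi = 1.358 * 2627.224
Pi = 3567.770192 kPa, rounded to 4 dp:

3567.7702 kPa


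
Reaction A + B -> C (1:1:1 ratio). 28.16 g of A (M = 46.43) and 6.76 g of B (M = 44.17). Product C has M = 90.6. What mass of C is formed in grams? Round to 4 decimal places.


Find moles of each reactant; the smaller value is the limiting reagent in a 1:1:1 reaction, so moles_C equals moles of the limiter.
n_A = mass_A / M_A = 28.16 / 46.43 = 0.606504 mol
n_B = mass_B / M_B = 6.76 / 44.17 = 0.153045 mol
Limiting reagent: B (smaller), n_limiting = 0.153045 mol
mass_C = n_limiting * M_C = 0.153045 * 90.6
mass_C = 13.865877 g, rounded to 4 dp:

13.8659 g


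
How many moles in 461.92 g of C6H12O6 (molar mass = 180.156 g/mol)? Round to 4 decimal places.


n = mass / M
n = 461.92 / 180.156
n = 2.56400009 mol, rounded to 4 dp:

2.5640 mol


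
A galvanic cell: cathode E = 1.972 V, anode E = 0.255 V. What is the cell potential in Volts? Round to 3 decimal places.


Standard cell potential: E_cell = E_cathode - E_anode.
E_cell = 1.972 - (0.255)
E_cell = 1.717 V, rounded to 3 dp:

1.717 V


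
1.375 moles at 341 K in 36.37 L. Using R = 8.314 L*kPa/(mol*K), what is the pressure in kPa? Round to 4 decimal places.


PV = nRT, solve for P = nRT / V.
nRT = 1.375 * 8.314 * 341 = 3898.2268
P = 3898.2268 / 36.37
P = 107.18248007 kPa, rounded to 4 dp:

107.1825 kPa


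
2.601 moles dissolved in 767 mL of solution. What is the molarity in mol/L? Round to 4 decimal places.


Convert volume to liters: V_L = V_mL / 1000.
V_L = 767 / 1000 = 0.767 L
M = n / V_L = 2.601 / 0.767
M = 3.39113429 mol/L, rounded to 4 dp:

3.3911 mol/L


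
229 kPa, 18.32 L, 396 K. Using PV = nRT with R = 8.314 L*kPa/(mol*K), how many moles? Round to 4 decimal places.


PV = nRT, solve for n = PV / (RT).
PV = 229 * 18.32 = 4195.28
RT = 8.314 * 396 = 3292.344
n = 4195.28 / 3292.344
n = 1.27425324 mol, rounded to 4 dp:

1.2743 mol


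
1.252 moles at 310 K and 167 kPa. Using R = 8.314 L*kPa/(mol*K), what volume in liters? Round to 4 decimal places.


PV = nRT, solve for V = nRT / P.
nRT = 1.252 * 8.314 * 310 = 3226.8297
V = 3226.8297 / 167
V = 19.32233353 L, rounded to 4 dp:

19.3223 L


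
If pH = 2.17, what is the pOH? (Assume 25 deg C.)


At 25 deg C, pH + pOH = 14.
pOH = 14 - pH = 14 - 2.17
pOH = 11.83:

11.83


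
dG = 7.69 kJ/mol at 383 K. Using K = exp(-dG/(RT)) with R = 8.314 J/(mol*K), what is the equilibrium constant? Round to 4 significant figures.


dG is in kJ/mol; multiply by 1000 to match R in J/(mol*K).
RT = 8.314 * 383 = 3184.262 J/mol
exponent = -dG*1000 / (RT) = -(7.69*1000) / 3184.262 = -2.41500228
K = exp(-2.41500228)
K = 0.089367135, rounded to 4 significant figures:

0.08937


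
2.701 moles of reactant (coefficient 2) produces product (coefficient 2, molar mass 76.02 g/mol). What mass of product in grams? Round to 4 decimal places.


Use the coefficient ratio to convert reactant moles to product moles, then multiply by the product's molar mass.
moles_P = moles_R * (coeff_P / coeff_R) = 2.701 * (2/2) = 2.701
mass_P = moles_P * M_P = 2.701 * 76.02
mass_P = 205.33002 g, rounded to 4 dp:

205.3300 g


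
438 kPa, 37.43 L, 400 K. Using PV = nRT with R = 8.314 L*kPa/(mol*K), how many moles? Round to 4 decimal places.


PV = nRT, solve for n = PV / (RT).
PV = 438 * 37.43 = 16394.34
RT = 8.314 * 400 = 3325.6
n = 16394.34 / 3325.6
n = 4.92973899 mol, rounded to 4 dp:

4.9297 mol


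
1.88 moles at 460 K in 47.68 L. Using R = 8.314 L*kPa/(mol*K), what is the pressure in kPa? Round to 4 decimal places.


PV = nRT, solve for P = nRT / V.
nRT = 1.88 * 8.314 * 460 = 7189.9472
P = 7189.9472 / 47.68
P = 150.79587248 kPa, rounded to 4 dp:

150.7959 kPa


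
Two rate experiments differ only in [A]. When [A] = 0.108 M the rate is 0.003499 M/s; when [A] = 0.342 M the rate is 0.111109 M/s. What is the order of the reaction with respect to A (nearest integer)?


Rate is proportional to [A]^n, so rate2/rate1 = ([A]2/[A]1)^n. Take logs to solve for n.
rate2/rate1 = 0.111109 / 0.003499 = 31.7545
[A]2/[A]1 = 0.342 / 0.108 = 3.1667
n = ln(31.7545) / ln(3.1667) = 3.0
Nearest integer order:

3


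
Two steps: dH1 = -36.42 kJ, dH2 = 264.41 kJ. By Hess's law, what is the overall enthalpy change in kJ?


Hess's law: enthalpy is a state function, so add the step enthalpies.
dH_total = dH1 + dH2 = -36.42 + (264.41)
dH_total = 227.99 kJ:

227.99 kJ


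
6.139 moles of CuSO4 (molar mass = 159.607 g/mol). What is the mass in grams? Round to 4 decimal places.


mass = n * M
mass = 6.139 * 159.607
mass = 979.827373 g, rounded to 4 dp:

979.8274 g


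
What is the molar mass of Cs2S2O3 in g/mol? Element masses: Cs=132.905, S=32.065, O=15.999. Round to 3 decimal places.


M = sum(count * atomic_mass) over atoms.
M = 2*132.905 + 2*32.065 + 3*15.999
M = 265.81 + 64.13 + 47.997
M = 377.937 g/mol, rounded to 3 dp:

377.937 g/mol


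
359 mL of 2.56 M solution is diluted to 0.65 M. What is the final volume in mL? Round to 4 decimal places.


Dilution: M1*V1 = M2*V2, solve for V2.
V2 = M1*V1 / M2
V2 = 2.56 * 359 / 0.65
V2 = 919.04 / 0.65
V2 = 1413.90769231 mL, rounded to 4 dp:

1413.9077 mL


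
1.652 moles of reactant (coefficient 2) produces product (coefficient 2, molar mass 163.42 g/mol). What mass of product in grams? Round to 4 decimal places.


Use the coefficient ratio to convert reactant moles to product moles, then multiply by the product's molar mass.
moles_P = moles_R * (coeff_P / coeff_R) = 1.652 * (2/2) = 1.652
mass_P = moles_P * M_P = 1.652 * 163.42
mass_P = 269.96984 g, rounded to 4 dp:

269.9698 g


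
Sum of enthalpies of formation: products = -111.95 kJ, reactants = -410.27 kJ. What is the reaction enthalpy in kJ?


dH_rxn = sum(dH_f products) - sum(dH_f reactants)
dH_rxn = -111.95 - (-410.27)
dH_rxn = 298.32 kJ:

298.32 kJ


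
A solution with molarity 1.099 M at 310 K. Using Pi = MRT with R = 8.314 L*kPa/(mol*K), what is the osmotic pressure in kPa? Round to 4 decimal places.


Osmotic pressure (van't Hoff): Pi = M*R*T.
RT = 8.314 * 310 = 2577.34
Pi = 1.099 * 2577.34
Pi = 2832.49666 kPa, rounded to 4 dp:

2832.4967 kPa


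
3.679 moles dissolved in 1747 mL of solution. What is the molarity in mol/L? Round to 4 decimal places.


Convert volume to liters: V_L = V_mL / 1000.
V_L = 1747 / 1000 = 1.747 L
M = n / V_L = 3.679 / 1.747
M = 2.10589582 mol/L, rounded to 4 dp:

2.1059 mol/L


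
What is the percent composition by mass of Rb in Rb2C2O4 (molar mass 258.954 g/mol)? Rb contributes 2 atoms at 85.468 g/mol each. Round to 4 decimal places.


pct = 100 * (n_elem * M_elem) / M_total
mass_contribution = 2 * 85.468 = 170.936 g/mol
pct = 100 * 170.936 / 258.954
pct = 66.01017941 %, rounded to 4 dp:

66.0102 %


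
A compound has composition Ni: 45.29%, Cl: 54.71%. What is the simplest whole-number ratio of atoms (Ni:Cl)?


Assume 100 g of compound, divide each mass% by atomic mass to get moles, then normalize by the smallest to get a raw atom ratio.
Moles per 100 g: Ni: 45.29/58.693 = 0.7716, Cl: 54.71/35.453 = 1.5432
Raw ratio (divide by min = 0.7716): Ni: 1.0, Cl: 2.0
Multiply by 1 to clear fractions: Ni: 1.0 ~= 1, Cl: 2.0 ~= 2
Reduce by GCD to get the simplest whole-number ratio:

1:2


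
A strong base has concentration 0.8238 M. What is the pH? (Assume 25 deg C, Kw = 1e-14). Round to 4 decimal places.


A strong base dissociates completely, so [OH-] equals the given concentration.
pOH = -log10([OH-]) = -log10(0.8238) = 0.084178
pH = 14 - pOH = 14 - 0.084178
pH = 13.915822, rounded to 4 dp:

13.9158


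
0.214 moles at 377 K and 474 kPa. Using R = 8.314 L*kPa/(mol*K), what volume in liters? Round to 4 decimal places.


PV = nRT, solve for V = nRT / P.
nRT = 0.214 * 8.314 * 377 = 670.7569
V = 670.7569 / 474
V = 1.41509895 L, rounded to 4 dp:

1.4151 L


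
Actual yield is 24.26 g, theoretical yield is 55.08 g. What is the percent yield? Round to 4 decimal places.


% yield = 100 * actual / theoretical
% yield = 100 * 24.26 / 55.08
% yield = 44.04502542 %, rounded to 4 dp:

44.0450 %


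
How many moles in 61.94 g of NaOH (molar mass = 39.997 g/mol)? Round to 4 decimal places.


n = mass / M
n = 61.94 / 39.997
n = 1.54861615 mol, rounded to 4 dp:

1.5486 mol


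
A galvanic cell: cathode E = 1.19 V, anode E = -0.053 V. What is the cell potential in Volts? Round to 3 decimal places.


Standard cell potential: E_cell = E_cathode - E_anode.
E_cell = 1.19 - (-0.053)
E_cell = 1.243 V, rounded to 3 dp:

1.243 V


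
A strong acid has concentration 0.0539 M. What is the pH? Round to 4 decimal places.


A strong acid dissociates completely, so [H+] equals the given concentration.
pH = -log10([H+]) = -log10(0.0539)
pH = 1.26841123, rounded to 4 dp:

1.2684


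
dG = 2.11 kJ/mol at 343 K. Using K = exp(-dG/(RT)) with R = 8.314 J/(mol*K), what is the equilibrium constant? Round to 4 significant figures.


dG is in kJ/mol; multiply by 1000 to match R in J/(mol*K).
RT = 8.314 * 343 = 2851.702 J/mol
exponent = -dG*1000 / (RT) = -(2.11*1000) / 2851.702 = -0.73990901
K = exp(-0.73990901)
K = 0.47715733, rounded to 4 significant figures:

0.4772


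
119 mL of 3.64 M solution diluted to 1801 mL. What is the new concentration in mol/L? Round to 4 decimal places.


Dilution: M1*V1 = M2*V2, solve for M2.
M2 = M1*V1 / V2
M2 = 3.64 * 119 / 1801
M2 = 433.16 / 1801
M2 = 0.24051083 mol/L, rounded to 4 dp:

0.2405 mol/L


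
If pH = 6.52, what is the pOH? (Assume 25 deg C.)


At 25 deg C, pH + pOH = 14.
pOH = 14 - pH = 14 - 6.52
pOH = 7.48:

7.48


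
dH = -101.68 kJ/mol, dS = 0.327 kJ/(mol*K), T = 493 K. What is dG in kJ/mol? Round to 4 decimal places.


Gibbs: dG = dH - T*dS (consistent units, dS already in kJ/(mol*K)).
T*dS = 493 * 0.327 = 161.211
dG = -101.68 - (161.211)
dG = -262.891 kJ/mol, rounded to 4 dp:

-262.8910 kJ/mol


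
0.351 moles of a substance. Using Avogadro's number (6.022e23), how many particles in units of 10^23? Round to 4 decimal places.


N = n * NA, then divide by 1e23 for the requested units.
N / 1e23 = n * 6.022
N / 1e23 = 0.351 * 6.022
N / 1e23 = 2.113722, rounded to 4 dp:

2.1137


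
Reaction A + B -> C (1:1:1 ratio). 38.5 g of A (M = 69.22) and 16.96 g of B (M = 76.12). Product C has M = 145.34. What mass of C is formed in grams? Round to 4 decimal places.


Find moles of each reactant; the smaller value is the limiting reagent in a 1:1:1 reaction, so moles_C equals moles of the limiter.
n_A = mass_A / M_A = 38.5 / 69.22 = 0.556198 mol
n_B = mass_B / M_B = 16.96 / 76.12 = 0.222806 mol
Limiting reagent: B (smaller), n_limiting = 0.222806 mol
mass_C = n_limiting * M_C = 0.222806 * 145.34
mass_C = 32.38262404 g, rounded to 4 dp:

32.3826 g


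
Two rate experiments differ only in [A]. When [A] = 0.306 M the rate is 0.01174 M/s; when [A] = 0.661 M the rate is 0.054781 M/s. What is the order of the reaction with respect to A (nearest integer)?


Rate is proportional to [A]^n, so rate2/rate1 = ([A]2/[A]1)^n. Take logs to solve for n.
rate2/rate1 = 0.054781 / 0.01174 = 4.6662
[A]2/[A]1 = 0.661 / 0.306 = 2.1601
n = ln(4.6662) / ln(2.1601) = 2.0
Nearest integer order:

2


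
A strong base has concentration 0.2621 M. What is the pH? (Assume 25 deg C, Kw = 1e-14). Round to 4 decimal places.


A strong base dissociates completely, so [OH-] equals the given concentration.
pOH = -log10([OH-]) = -log10(0.2621) = 0.581533
pH = 14 - pOH = 14 - 0.581533
pH = 13.418467, rounded to 4 dp:

13.4185
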